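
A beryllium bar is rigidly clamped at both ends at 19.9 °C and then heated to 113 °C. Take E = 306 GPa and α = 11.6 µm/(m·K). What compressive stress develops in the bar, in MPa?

330 MPa

ΔT = 93.10 K. Constrained thermal stress σ = E·α·ΔT = 306.0×10³ MPa × 11.6×10⁻⁶ × 93.10 = 330 MPa (compressive).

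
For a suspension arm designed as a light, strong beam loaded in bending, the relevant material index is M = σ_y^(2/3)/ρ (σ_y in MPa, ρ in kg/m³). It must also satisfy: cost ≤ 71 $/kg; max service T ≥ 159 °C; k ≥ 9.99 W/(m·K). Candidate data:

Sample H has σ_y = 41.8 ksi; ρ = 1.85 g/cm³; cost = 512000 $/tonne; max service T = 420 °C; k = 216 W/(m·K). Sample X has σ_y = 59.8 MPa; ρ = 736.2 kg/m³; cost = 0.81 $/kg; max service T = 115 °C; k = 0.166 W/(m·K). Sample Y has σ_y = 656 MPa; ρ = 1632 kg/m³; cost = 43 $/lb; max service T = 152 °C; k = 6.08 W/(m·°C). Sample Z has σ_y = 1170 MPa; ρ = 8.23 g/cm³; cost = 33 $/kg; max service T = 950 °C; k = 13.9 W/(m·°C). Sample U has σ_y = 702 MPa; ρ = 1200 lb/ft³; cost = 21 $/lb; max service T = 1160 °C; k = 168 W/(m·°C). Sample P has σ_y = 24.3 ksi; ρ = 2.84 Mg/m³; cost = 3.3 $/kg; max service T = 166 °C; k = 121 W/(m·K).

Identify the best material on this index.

sample Z

Screen on constraints: cost ≤ 71 $/kg; max service T ≥ 159 °C; k ≥ 9.99 W/(m·K). Survivors: sample Z, sample U, sample P.
Convert each candidate to consistent units, then evaluate M:
  sample Z: σ_y = 1170 MPa, ρ = 8230 kg/m³
  sample U: σ_y = 702.0 MPa, ρ = 19220 kg/m³
  sample P: σ_y = 167.5 MPa, ρ = 2840 kg/m³
  sample Z: M = 13.5×10⁻³
  sample P: M = 10.7×10⁻³
  sample U: M = 4.11×10⁻³
The maximum is for sample Z.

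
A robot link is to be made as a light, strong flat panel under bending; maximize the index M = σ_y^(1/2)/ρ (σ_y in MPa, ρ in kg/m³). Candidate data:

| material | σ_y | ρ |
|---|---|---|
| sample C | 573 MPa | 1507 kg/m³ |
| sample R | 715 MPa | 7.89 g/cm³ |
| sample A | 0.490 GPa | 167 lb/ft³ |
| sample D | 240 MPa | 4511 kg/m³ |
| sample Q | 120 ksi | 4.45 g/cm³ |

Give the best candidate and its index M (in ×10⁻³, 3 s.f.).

Convert each candidate to consistent units, then evaluate M:
  sample C: σ_y = 573.0 MPa, ρ = 1507 kg/m³
  sample R: σ_y = 715.0 MPa, ρ = 7890 kg/m³
  sample A: σ_y = 490.0 MPa, ρ = 2675 kg/m³
  sample D: σ_y = 240.0 MPa, ρ = 4511 kg/m³
  sample Q: σ_y = 827.4 MPa, ρ = 4450 kg/m³
  sample C: M = 15.9×10⁻³
  sample A: M = 8.27×10⁻³
  sample Q: M = 6.46×10⁻³
  sample D: M = 3.43×10⁻³
  sample R: M = 3.39×10⁻³
Sample C has the largest M.

sample C, M = 15.9×10⁻³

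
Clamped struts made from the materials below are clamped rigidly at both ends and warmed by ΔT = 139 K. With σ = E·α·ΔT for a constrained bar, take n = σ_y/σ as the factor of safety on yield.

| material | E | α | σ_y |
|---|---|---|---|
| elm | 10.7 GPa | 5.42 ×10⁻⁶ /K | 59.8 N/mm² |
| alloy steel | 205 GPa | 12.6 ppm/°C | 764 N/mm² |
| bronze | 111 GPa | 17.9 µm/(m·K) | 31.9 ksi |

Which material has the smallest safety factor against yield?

Converting E to GPa, α to ×10⁻⁶/K, σ_y to MPa, then σ and n for each:
  elm: E = 10.70, α = 5.42, σ_y = 59.80 → σ = 8.06 MPa, n = 7.42
  alloy steel: E = 205.0, α = 12.6, σ_y = 764.0 → σ = 359 MPa, n = 2.13
  bronze: E = 111.0, α = 17.9, σ_y = 219.9 → σ = 276 MPa, n = 0.796
The minimum is bronze at n = 0.796.

bronze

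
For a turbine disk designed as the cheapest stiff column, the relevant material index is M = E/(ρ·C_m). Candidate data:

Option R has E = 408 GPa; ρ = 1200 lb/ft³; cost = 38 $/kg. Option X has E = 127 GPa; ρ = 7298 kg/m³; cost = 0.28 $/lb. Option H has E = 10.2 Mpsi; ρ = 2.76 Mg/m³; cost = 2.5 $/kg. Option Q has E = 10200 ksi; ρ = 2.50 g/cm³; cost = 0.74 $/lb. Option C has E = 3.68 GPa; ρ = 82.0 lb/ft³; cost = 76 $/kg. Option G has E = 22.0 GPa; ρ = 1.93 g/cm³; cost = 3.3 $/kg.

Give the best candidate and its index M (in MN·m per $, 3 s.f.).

option X, M = 28.2 MN·m per $

Normalizing units and computing the index:
  option R: E = 408.0 GPa, ρ = 19220 kg/m³, cost = 38.00 $/kg
  option X: E = 127.0 GPa, ρ = 7298 kg/m³, cost = 0.6173 $/kg
  option H: E = 70.33 GPa, ρ = 2760 kg/m³, cost = 2.500 $/kg
  option Q: E = 70.33 GPa, ρ = 2500 kg/m³, cost = 1.631 $/kg
  option C: E = 3.680 GPa, ρ = 1314 kg/m³, cost = 76.00 $/kg
  option G: E = 22.00 GPa, ρ = 1930 kg/m³, cost = 3.300 $/kg
  option X: M = 28.2 MN·m per $
  option Q: M = 17.2 MN·m per $
  option H: M = 10.2 MN·m per $
  option G: M = 3.45 MN·m per $
  option R: M = 0.559 MN·m per $
  option C: M = 0.0369 MN·m per $
Highest index: option X.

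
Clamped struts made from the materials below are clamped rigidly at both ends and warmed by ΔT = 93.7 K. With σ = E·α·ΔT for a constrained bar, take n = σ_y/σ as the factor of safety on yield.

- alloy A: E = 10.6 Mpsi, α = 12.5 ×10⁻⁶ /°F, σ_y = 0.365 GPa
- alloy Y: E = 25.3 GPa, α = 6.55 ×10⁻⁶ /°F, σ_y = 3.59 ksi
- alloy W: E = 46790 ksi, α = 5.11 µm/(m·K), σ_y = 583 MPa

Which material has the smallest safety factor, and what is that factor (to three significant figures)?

With everything in SI (GPa, ×10⁻⁶/K, MPa):
  alloy A: E = 73.08, α = 22.5, σ_y = 365.0 → σ = 154 MPa, n = 2.37
  alloy Y: E = 25.30, α = 11.8, σ_y = 24.75 → σ = 27.9 MPa, n = 0.886
  alloy W: E = 322.6, α = 5.11, σ_y = 583.0 → σ = 154 MPa, n = 3.77
The minimum is alloy Y at n = 0.886.

alloy Y, n = 0.886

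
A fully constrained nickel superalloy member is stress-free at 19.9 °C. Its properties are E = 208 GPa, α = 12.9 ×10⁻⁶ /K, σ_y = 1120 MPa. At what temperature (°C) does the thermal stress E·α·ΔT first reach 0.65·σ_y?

291 °C

E·α·ΔT = 728.0 MPa ⇒ ΔT = 728.0 / (208.0×10³ × 12.9×10⁻⁶) = 271.3 K.
T = 19.9 + 271.3 = 291.2 °C.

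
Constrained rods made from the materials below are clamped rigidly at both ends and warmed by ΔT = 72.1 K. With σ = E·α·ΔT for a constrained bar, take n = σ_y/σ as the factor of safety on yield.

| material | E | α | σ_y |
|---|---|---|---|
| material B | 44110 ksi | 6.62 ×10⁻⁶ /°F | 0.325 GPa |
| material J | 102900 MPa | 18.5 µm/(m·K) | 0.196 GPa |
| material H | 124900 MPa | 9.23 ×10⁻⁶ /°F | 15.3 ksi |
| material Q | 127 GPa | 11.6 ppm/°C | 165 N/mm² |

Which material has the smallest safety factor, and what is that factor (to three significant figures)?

In consistent units (E in GPa, α in ×10⁻⁶/K, σ_y in MPa):
  material B: E = 304.1, α = 11.9, σ_y = 325.0 → σ = 261 MPa, n = 1.24
  material J: E = 102.9, α = 18.5, σ_y = 196.0 → σ = 137 MPa, n = 1.43
  material H: E = 124.9, α = 16.6, σ_y = 105.5 → σ = 150 MPa, n = 0.705
  material Q: E = 127.0, α = 11.6, σ_y = 165.0 → σ = 106 MPa, n = 1.55
Smallest n: material H with n = 0.705.

material H, n = 0.705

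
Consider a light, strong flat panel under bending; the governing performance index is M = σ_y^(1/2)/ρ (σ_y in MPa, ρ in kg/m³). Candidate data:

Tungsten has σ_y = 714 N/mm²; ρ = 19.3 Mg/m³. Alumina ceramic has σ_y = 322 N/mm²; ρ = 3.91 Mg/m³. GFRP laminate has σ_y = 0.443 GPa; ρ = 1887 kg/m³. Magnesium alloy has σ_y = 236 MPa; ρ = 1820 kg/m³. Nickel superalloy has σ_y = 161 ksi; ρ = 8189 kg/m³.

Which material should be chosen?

Normalizing units and computing the index:
  tungsten: σ_y = 714.0 MPa, ρ = 19300 kg/m³
  alumina ceramic: σ_y = 322.0 MPa, ρ = 3910 kg/m³
  GFRP laminate: σ_y = 443.0 MPa, ρ = 1887 kg/m³
  magnesium alloy: σ_y = 236.0 MPa, ρ = 1820 kg/m³
  nickel superalloy: σ_y = 1110 MPa, ρ = 8189 kg/m³
  GFRP laminate: M = 11.2×10⁻³
  magnesium alloy: M = 8.44×10⁻³
  alumina ceramic: M = 4.59×10⁻³
  nickel superalloy: M = 4.07×10⁻³
  tungsten: M = 1.38×10⁻³
Highest index: GFRP laminate.

GFRP laminate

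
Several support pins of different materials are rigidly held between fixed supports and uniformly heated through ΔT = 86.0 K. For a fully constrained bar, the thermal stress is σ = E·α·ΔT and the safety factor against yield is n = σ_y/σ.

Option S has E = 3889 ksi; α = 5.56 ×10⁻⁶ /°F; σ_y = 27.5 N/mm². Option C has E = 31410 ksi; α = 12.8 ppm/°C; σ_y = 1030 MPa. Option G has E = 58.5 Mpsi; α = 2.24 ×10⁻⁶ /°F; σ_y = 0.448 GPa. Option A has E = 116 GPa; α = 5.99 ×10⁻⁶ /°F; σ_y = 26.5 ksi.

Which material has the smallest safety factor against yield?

option S

With everything in SI (GPa, ×10⁻⁶/K, MPa):
  option S: E = 26.81, α = 10.0, σ_y = 27.50 → σ = 23.1 MPa, n = 1.19
  option C: E = 216.6, α = 12.8, σ_y = 1030 → σ = 238 MPa, n = 4.32
  option G: E = 403.3, α = 4.03, σ_y = 448.0 → σ = 140 MPa, n = 3.20
  option A: E = 116.0, α = 10.8, σ_y = 182.7 → σ = 108 MPa, n = 1.70
The minimum is option S at n = 1.19.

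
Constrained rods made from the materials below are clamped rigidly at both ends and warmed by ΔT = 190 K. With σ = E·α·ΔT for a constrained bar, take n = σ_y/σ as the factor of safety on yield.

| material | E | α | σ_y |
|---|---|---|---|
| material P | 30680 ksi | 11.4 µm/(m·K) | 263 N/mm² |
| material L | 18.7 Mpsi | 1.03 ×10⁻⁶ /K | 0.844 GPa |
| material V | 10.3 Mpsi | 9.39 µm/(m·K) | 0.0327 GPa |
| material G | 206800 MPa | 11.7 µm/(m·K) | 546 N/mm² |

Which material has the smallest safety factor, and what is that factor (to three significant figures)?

Converting E to GPa, α to ×10⁻⁶/K, σ_y to MPa, then σ and n for each:
  material P: E = 211.5, α = 11.4, σ_y = 263.0 → σ = 458 MPa, n = 0.574
  material L: E = 128.9, α = 1.03, σ_y = 844.0 → σ = 25.2 MPa, n = 33.4
  material V: E = 71.02, α = 9.39, σ_y = 32.70 → σ = 127 MPa, n = 0.258
  material G: E = 206.8, α = 11.7, σ_y = 546.0 → σ = 460 MPa, n = 1.19
The minimum is material V at n = 0.258.

material V, n = 0.258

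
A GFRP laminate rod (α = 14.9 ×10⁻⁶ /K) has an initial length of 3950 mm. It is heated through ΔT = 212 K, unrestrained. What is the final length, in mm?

ΔL = α·L₀·ΔT = 14.9×10⁻⁶ × 3950 mm × 212.0 K = 12.5 mm.
L = L₀ + ΔL = 3950 + 12.5 = 3962.5 mm.

3962.5 mm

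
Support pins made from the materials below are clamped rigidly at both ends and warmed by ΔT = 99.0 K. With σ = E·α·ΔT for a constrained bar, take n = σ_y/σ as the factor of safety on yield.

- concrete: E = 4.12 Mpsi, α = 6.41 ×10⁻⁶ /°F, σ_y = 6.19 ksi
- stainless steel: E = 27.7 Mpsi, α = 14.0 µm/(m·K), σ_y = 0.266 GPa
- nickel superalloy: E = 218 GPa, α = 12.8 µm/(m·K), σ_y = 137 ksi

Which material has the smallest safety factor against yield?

stainless steel

Per material, after unit conversion:
  concrete: E = 28.41, α = 11.5, σ_y = 42.68 → σ = 32.4 MPa, n = 1.32
  stainless steel: E = 191.0, α = 14.0, σ_y = 266.0 → σ = 265 MPa, n = 1.00
  nickel superalloy: E = 218.0, α = 12.8, σ_y = 944.6 → σ = 276 MPa, n = 3.42
The minimum is stainless steel at n = 1.00.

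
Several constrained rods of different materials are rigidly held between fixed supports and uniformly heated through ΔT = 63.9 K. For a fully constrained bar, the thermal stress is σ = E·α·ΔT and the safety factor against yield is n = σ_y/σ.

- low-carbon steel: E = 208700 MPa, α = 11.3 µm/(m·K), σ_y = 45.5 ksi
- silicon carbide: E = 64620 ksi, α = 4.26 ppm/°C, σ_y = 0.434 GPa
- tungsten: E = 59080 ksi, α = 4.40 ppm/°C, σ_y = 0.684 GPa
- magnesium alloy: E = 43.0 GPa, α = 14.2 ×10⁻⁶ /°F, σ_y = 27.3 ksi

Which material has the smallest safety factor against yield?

low-carbon steel

Converting E to GPa, α to ×10⁻⁶/K, σ_y to MPa, then σ and n for each:
  low-carbon steel: E = 208.7, α = 11.3, σ_y = 313.7 → σ = 151 MPa, n = 2.08
  silicon carbide: E = 445.5, α = 4.26, σ_y = 434.0 → σ = 121 MPa, n = 3.58
  tungsten: E = 407.3, α = 4.40, σ_y = 684.0 → σ = 115 MPa, n = 5.97
  magnesium alloy: E = 43.00, α = 25.6, σ_y = 188.2 → σ = 70.2 MPa, n = 2.68
The minimum is low-carbon steel at n = 2.08.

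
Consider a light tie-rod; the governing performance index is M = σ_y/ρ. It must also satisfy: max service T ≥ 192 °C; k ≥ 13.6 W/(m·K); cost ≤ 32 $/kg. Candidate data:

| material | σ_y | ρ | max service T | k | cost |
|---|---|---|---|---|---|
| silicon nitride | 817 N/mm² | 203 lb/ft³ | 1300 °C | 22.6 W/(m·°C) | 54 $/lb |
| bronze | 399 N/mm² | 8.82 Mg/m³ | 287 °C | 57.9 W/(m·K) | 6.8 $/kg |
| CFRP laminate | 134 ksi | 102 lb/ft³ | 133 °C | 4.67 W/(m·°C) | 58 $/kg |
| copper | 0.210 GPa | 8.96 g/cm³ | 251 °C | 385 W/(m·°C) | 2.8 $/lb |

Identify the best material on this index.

Screen on constraints: max service T ≥ 192 °C; k ≥ 13.6 W/(m·K); cost ≤ 32 $/kg. Survivors: bronze, copper.
Normalizing units and computing the index:
  bronze: σ_y = 399.0 MPa, ρ = 8820 kg/m³
  copper: σ_y = 210.0 MPa, ρ = 8960 kg/m³
  bronze: M = 45.2 kN·m/kg
  copper: M = 23.4 kN·m/kg
Highest index: bronze.

bronze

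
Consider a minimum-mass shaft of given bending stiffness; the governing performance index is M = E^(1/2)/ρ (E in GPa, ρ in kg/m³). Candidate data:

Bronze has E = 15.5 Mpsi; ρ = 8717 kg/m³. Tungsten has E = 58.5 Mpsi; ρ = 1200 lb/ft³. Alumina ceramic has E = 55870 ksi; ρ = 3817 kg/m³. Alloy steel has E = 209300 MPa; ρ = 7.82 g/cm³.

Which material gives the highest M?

Normalizing units and computing the index:
  bronze: E = 106.9 GPa, ρ = 8717 kg/m³
  tungsten: E = 403.3 GPa, ρ = 19220 kg/m³
  alumina ceramic: E = 385.2 GPa, ρ = 3817 kg/m³
  alloy steel: E = 209.3 GPa, ρ = 7820 kg/m³
  alumina ceramic: M = 5.14×10⁻³
  alloy steel: M = 1.85×10⁻³
  bronze: M = 1.19×10⁻³
  tungsten: M = 1.04×10⁻³
Alumina ceramic ranks first.

alumina ceramic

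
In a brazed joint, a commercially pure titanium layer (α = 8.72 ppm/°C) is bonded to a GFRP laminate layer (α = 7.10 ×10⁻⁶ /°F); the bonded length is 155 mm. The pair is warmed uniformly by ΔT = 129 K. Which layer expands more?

GFRP laminate

GFRP laminate: α = 7.10×10⁻⁶/°F × 9/5 = 12.8×10⁻⁶/K.
α(commercially pure titanium) = 8.72×10⁻⁶/K vs α(GFRP laminate) = 12.8×10⁻⁶/K.
Higher α expands more for the same ΔT: GFRP laminate.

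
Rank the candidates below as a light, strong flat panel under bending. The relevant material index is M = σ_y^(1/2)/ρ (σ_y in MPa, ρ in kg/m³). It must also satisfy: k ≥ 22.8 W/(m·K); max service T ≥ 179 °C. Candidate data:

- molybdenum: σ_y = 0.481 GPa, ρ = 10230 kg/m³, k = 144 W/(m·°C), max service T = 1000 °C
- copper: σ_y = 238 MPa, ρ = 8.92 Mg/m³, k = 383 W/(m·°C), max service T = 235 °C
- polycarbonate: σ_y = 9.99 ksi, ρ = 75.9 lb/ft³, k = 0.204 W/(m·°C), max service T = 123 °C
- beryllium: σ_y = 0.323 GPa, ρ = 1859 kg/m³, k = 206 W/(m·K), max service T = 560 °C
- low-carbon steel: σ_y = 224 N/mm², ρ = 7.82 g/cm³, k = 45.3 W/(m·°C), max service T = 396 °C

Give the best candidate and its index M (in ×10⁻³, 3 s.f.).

Screen on constraints: k ≥ 22.8 W/(m·K); max service T ≥ 179 °C. Survivors: molybdenum, copper, beryllium, low-carbon steel.
Convert each candidate to consistent units, then evaluate M:
  molybdenum: σ_y = 481.0 MPa, ρ = 10230 kg/m³
  copper: σ_y = 238.0 MPa, ρ = 8920 kg/m³
  beryllium: σ_y = 323.0 MPa, ρ = 1859 kg/m³
  low-carbon steel: σ_y = 224.0 MPa, ρ = 7820 kg/m³
  beryllium: M = 9.67×10⁻³
  molybdenum: M = 2.14×10⁻³
  low-carbon steel: M = 1.91×10⁻³
  copper: M = 1.73×10⁻³
Beryllium ranks first.

beryllium, M = 9.67×10⁻³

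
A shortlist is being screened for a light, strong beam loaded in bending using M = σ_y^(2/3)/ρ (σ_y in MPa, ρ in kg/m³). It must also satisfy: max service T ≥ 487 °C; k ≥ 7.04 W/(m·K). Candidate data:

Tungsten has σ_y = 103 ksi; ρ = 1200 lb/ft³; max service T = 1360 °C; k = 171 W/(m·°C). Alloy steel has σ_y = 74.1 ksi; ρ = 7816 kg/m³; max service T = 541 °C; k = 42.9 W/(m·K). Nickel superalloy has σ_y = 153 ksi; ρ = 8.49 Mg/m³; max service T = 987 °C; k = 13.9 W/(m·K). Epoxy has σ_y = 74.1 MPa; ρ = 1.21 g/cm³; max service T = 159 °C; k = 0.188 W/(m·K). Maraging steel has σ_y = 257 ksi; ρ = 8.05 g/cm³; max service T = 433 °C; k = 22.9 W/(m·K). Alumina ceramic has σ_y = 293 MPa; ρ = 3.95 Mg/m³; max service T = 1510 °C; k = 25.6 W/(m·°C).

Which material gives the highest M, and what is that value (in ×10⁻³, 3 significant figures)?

Screen on constraints: max service T ≥ 487 °C; k ≥ 7.04 W/(m·K). Survivors: tungsten, alloy steel, nickel superalloy, alumina ceramic.
After converting to SI:
  tungsten: σ_y = 710.2 MPa, ρ = 19220 kg/m³
  alloy steel: σ_y = 510.9 MPa, ρ = 7816 kg/m³
  nickel superalloy: σ_y = 1055 MPa, ρ = 8490 kg/m³
  alumina ceramic: σ_y = 293.0 MPa, ρ = 3950 kg/m³
  nickel superalloy: M = 12.2×10⁻³
  alumina ceramic: M = 11.2×10⁻³
  alloy steel: M = 8.18×10⁻³
  tungsten: M = 4.14×10⁻³
The maximum is for nickel superalloy.

nickel superalloy, M = 12.2×10⁻³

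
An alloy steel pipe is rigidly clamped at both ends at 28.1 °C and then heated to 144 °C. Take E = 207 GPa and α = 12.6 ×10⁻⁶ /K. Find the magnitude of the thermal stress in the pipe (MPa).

ΔT = 115.9 K. Constrained thermal stress σ = E·α·ΔT = 207.0×10³ MPa × 12.6×10⁻⁶ × 115.9 = 302 MPa (compressive).

302 MPa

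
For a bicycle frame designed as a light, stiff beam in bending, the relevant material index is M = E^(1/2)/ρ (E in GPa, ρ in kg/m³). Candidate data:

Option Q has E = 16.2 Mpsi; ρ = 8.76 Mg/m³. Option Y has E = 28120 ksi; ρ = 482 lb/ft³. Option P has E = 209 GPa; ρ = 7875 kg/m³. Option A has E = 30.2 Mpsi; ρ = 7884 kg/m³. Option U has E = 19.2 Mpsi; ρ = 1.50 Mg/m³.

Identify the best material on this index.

option U

Normalizing units and computing the index:
  option Q: E = 111.7 GPa, ρ = 8760 kg/m³
  option Y: E = 193.9 GPa, ρ = 7721 kg/m³
  option P: E = 209.0 GPa, ρ = 7875 kg/m³
  option A: E = 208.2 GPa, ρ = 7884 kg/m³
  option U: E = 132.4 GPa, ρ = 1500 kg/m³
  option U: M = 7.67×10⁻³
  option P: M = 1.84×10⁻³
  option A: M = 1.83×10⁻³
  option Y: M = 1.80×10⁻³
  option Q: M = 1.21×10⁻³
Option U has the largest M.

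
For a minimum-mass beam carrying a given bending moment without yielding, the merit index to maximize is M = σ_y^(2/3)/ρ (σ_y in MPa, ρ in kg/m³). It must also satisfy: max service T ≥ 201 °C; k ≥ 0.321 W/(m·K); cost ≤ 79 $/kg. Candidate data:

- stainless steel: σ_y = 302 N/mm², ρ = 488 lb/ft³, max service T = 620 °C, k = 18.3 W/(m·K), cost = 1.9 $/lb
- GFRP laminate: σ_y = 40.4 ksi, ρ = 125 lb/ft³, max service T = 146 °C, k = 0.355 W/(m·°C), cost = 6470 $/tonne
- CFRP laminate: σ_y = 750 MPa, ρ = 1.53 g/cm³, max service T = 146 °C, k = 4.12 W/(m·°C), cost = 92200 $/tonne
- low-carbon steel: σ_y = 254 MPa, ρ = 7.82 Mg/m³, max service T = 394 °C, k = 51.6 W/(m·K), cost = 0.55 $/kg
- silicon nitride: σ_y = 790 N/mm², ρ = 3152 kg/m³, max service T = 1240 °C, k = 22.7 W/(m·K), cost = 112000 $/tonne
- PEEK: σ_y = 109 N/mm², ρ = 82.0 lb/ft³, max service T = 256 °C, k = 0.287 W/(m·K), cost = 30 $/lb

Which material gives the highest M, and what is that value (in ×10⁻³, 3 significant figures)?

stainless steel, M = 5.76×10⁻³

Screen on constraints: max service T ≥ 201 °C; k ≥ 0.321 W/(m·K); cost ≤ 79 $/kg. Survivors: stainless steel, low-carbon steel.
After converting to SI:
  stainless steel: σ_y = 302.0 MPa, ρ = 7817 kg/m³
  low-carbon steel: σ_y = 254.0 MPa, ρ = 7820 kg/m³
  stainless steel: M = 5.76×10⁻³
  low-carbon steel: M = 5.13×10⁻³
Stainless steel ranks first.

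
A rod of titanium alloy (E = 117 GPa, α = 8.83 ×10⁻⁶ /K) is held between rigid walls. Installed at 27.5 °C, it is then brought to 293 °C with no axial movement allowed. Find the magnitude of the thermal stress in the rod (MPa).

ΔT = 265.5 K. Constrained thermal stress σ = E·α·ΔT = 117.0×10³ MPa × 8.83×10⁻⁶ × 265.5 = 274 MPa (compressive).

274 MPa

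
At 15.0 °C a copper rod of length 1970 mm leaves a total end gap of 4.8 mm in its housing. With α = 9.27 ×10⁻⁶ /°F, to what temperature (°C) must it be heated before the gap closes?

161 °C

α = 9.27×10⁻⁶/°F × 9/5 = 16.7×10⁻⁶/K.
α·L₀·ΔT = 4.8 mm ⇒ ΔT = 4.8 / (16.7×10⁻⁶ × 1970.0) = 146.0 K.
T = 15.0 + 146.0 = 161.0 °C.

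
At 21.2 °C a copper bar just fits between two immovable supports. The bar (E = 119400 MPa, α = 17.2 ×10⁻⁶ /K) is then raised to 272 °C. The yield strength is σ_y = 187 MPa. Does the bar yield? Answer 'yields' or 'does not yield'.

yields

E = 119400 MPa = 119.4 GPa.
ΔT = 250.8 K. Constrained thermal stress σ = E·α·ΔT = 119.4×10³ MPa × 17.2×10⁻⁶ × 250.8 = 515 MPa (compressive).
Compare to σ_y = 187 MPa: σ ≥ σ_y, so it yields.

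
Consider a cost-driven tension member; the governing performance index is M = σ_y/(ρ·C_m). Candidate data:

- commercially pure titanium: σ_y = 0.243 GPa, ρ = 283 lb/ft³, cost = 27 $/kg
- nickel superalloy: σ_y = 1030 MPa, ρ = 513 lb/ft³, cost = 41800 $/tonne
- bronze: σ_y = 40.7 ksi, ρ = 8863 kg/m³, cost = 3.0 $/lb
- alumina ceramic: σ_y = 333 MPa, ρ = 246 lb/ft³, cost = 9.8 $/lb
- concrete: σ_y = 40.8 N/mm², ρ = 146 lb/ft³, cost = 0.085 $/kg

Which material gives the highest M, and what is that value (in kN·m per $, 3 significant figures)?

concrete, M = 205 kN·m per $

Putting every candidate on a common basis:
  commercially pure titanium: σ_y = 243.0 MPa, ρ = 4533 kg/m³, cost = 27.00 $/kg
  nickel superalloy: σ_y = 1030 MPa, ρ = 8217 kg/m³, cost = 41.80 $/kg
  bronze: σ_y = 280.6 MPa, ρ = 8863 kg/m³, cost = 6.614 $/kg
  alumina ceramic: σ_y = 333.0 MPa, ρ = 3941 kg/m³, cost = 21.60 $/kg
  concrete: σ_y = 40.80 MPa, ρ = 2339 kg/m³, cost = 0.08500 $/kg
  concrete: M = 205 kN·m per $
  bronze: M = 4.79 kN·m per $
  alumina ceramic: M = 3.91 kN·m per $
  nickel superalloy: M = 3.00 kN·m per $
  commercially pure titanium: M = 1.99 kN·m per $
Concrete ranks first.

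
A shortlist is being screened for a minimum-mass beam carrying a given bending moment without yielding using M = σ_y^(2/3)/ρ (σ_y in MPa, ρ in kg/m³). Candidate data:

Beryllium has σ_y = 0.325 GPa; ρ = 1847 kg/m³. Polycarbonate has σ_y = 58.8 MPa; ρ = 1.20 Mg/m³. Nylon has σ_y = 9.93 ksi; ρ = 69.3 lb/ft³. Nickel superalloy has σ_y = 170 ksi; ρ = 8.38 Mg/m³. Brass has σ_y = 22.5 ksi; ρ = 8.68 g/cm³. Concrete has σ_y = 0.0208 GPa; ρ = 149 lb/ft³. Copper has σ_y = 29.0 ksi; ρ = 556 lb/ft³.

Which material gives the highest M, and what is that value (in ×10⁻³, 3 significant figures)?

beryllium, M = 25.6×10⁻³

In SI units:
  beryllium: σ_y = 325.0 MPa, ρ = 1847 kg/m³
  polycarbonate: σ_y = 58.80 MPa, ρ = 1200 kg/m³
  nylon: σ_y = 68.46 MPa, ρ = 1110 kg/m³
  nickel superalloy: σ_y = 1172 MPa, ρ = 8380 kg/m³
  brass: σ_y = 155.1 MPa, ρ = 8680 kg/m³
  concrete: σ_y = 20.80 MPa, ρ = 2387 kg/m³
  copper: σ_y = 199.9 MPa, ρ = 8906 kg/m³
  beryllium: M = 25.6×10⁻³
  nylon: M = 15.1×10⁻³
  nickel superalloy: M = 13.3×10⁻³
  polycarbonate: M = 12.6×10⁻³
  copper: M = 3.84×10⁻³
  brass: M = 3.33×10⁻³
  concrete: M = 3.17×10⁻³
Beryllium ranks first.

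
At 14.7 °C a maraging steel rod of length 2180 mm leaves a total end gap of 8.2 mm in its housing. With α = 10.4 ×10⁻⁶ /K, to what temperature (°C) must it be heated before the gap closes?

α·L₀·ΔT = 8.2 mm ⇒ ΔT = 8.2 / (10.4×10⁻⁶ × 2180.0) = 361.7 K.
T = 14.7 + 361.7 = 376.4 °C.

376 °C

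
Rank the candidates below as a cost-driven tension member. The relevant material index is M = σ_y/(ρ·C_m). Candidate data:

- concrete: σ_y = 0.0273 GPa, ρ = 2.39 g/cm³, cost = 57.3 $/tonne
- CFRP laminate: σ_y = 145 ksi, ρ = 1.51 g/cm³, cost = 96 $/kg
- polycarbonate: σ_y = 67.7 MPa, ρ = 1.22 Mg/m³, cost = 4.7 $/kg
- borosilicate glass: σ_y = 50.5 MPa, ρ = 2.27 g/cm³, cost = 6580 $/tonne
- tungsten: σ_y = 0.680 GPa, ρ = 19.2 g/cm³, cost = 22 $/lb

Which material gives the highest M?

concrete

After converting to SI:
  concrete: σ_y = 27.30 MPa, ρ = 2390 kg/m³, cost = 0.05730 $/kg
  CFRP laminate: σ_y = 999.7 MPa, ρ = 1510 kg/m³, cost = 96.00 $/kg
  polycarbonate: σ_y = 67.70 MPa, ρ = 1220 kg/m³, cost = 4.700 $/kg
  borosilicate glass: σ_y = 50.50 MPa, ρ = 2270 kg/m³, cost = 6.580 $/kg
  tungsten: σ_y = 680.0 MPa, ρ = 19200 kg/m³, cost = 48.50 $/kg
  concrete: M = 199 kN·m per $
  polycarbonate: M = 11.8 kN·m per $
  CFRP laminate: M = 6.90 kN·m per $
  borosilicate glass: M = 3.38 kN·m per $
  tungsten: M = 0.730 kN·m per $
Concrete ranks first.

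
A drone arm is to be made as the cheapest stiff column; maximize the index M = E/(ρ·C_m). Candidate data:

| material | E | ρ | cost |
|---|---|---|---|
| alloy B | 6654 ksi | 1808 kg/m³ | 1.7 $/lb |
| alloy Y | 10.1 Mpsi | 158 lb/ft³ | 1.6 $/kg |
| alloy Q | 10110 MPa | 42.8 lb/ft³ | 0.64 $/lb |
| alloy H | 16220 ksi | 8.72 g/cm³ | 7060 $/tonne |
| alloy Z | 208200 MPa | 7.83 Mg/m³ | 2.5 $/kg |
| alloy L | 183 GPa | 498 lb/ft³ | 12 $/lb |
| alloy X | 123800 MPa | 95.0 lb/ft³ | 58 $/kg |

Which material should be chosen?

alloy Y

After converting to SI:
  alloy B: E = 45.88 GPa, ρ = 1808 kg/m³, cost = 3.748 $/kg
  alloy Y: E = 69.64 GPa, ρ = 2531 kg/m³, cost = 1.600 $/kg
  alloy Q: E = 10.11 GPa, ρ = 685.6 kg/m³, cost = 1.411 $/kg
  alloy H: E = 111.8 GPa, ρ = 8720 kg/m³, cost = 7.060 $/kg
  alloy Z: E = 208.2 GPa, ρ = 7830 kg/m³, cost = 2.500 $/kg
  alloy L: E = 183.0 GPa, ρ = 7977 kg/m³, cost = 26.46 $/kg
  alloy X: E = 123.8 GPa, ρ = 1522 kg/m³, cost = 58.00 $/kg
  alloy Y: M = 17.2 MN·m per $
  alloy Z: M = 10.6 MN·m per $
  alloy Q: M = 10.5 MN·m per $
  alloy B: M = 6.77 MN·m per $
  alloy H: M = 1.82 MN·m per $
  alloy X: M = 1.40 MN·m per $
  alloy L: M = 0.867 MN·m per $
Alloy Y ranks first.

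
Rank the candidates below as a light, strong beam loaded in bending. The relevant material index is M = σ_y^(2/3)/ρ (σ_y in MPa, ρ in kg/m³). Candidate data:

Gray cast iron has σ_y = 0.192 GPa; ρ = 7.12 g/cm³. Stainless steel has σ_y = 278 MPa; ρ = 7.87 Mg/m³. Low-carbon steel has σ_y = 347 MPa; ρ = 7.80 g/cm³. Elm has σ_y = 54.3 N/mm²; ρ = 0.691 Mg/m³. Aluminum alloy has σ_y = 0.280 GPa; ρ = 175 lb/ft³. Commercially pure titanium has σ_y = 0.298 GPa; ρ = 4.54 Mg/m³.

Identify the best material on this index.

elm

Convert each candidate to consistent units, then evaluate M:
  gray cast iron: σ_y = 192.0 MPa, ρ = 7120 kg/m³
  stainless steel: σ_y = 278.0 MPa, ρ = 7870 kg/m³
  low-carbon steel: σ_y = 347.0 MPa, ρ = 7800 kg/m³
  elm: σ_y = 54.30 MPa, ρ = 691.0 kg/m³
  aluminum alloy: σ_y = 280.0 MPa, ρ = 2803 kg/m³
  commercially pure titanium: σ_y = 298.0 MPa, ρ = 4540 kg/m³
  elm: M = 20.8×10⁻³
  aluminum alloy: M = 15.3×10⁻³
  commercially pure titanium: M = 9.83×10⁻³
  low-carbon steel: M = 6.33×10⁻³
  stainless steel: M = 5.41×10⁻³
  gray cast iron: M = 4.67×10⁻³
Elm has the largest M.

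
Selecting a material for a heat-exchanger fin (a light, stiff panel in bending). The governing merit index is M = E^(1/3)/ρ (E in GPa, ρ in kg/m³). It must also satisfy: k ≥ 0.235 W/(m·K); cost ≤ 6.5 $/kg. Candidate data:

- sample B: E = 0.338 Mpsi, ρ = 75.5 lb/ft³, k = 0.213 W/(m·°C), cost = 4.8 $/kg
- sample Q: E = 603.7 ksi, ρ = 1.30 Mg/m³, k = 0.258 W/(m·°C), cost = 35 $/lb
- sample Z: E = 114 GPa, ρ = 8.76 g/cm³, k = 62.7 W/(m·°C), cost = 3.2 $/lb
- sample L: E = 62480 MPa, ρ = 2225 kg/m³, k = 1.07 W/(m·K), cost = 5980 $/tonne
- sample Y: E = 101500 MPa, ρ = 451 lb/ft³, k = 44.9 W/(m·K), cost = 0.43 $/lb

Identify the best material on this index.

Screen on constraints: k ≥ 0.235 W/(m·K); cost ≤ 6.5 $/kg. Survivors: sample L, sample Y.
Convert each candidate to consistent units, then evaluate M:
  sample L: E = 62.48 GPa, ρ = 2225 kg/m³
  sample Y: E = 101.5 GPa, ρ = 7224 kg/m³
  sample L: M = 1.78×10⁻³
  sample Y: M = 0.646×10⁻³
Highest index: sample L.

sample L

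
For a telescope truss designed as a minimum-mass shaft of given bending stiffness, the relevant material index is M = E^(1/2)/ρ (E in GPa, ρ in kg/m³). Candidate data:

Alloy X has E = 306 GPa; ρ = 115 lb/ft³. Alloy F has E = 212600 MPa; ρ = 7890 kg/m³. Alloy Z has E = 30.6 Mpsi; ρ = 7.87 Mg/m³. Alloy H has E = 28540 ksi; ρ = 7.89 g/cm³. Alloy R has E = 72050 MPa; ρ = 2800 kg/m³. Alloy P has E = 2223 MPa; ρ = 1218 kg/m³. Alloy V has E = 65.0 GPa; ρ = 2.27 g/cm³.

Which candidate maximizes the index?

Normalizing units and computing the index:
  alloy X: E = 306.0 GPa, ρ = 1842 kg/m³
  alloy F: E = 212.6 GPa, ρ = 7890 kg/m³
  alloy Z: E = 211.0 GPa, ρ = 7870 kg/m³
  alloy H: E = 196.8 GPa, ρ = 7890 kg/m³
  alloy R: E = 72.05 GPa, ρ = 2800 kg/m³
  alloy P: E = 2.223 GPa, ρ = 1218 kg/m³
  alloy V: E = 65.00 GPa, ρ = 2270 kg/m³
  alloy X: M = 9.50×10⁻³
  alloy V: M = 3.55×10⁻³
  alloy R: M = 3.03×10⁻³
  alloy F: M = 1.85×10⁻³
  alloy Z: M = 1.85×10⁻³
  alloy H: M = 1.78×10⁻³
  alloy P: M = 1.22×10⁻³
Highest index: alloy X.

alloy X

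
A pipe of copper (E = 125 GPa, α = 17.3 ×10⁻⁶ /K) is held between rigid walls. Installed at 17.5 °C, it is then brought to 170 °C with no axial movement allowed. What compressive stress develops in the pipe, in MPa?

330 MPa

ΔT = 152.5 K. Constrained thermal stress σ = E·α·ΔT = 125.0×10³ MPa × 17.3×10⁻⁶ × 152.5 = 330 MPa (compressive).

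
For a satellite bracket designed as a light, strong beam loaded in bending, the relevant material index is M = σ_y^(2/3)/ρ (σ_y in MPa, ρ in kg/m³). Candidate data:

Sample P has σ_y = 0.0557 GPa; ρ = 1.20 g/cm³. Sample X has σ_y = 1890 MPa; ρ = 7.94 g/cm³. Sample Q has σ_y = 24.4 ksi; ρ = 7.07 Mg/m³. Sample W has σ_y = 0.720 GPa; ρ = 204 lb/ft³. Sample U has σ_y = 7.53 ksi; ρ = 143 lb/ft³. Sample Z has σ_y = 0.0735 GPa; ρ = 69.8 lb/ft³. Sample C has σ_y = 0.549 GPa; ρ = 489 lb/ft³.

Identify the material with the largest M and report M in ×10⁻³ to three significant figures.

Convert each candidate to consistent units, then evaluate M:
  sample P: σ_y = 55.70 MPa, ρ = 1200 kg/m³
  sample X: σ_y = 1890 MPa, ρ = 7940 kg/m³
  sample Q: σ_y = 168.2 MPa, ρ = 7070 kg/m³
  sample W: σ_y = 720.0 MPa, ρ = 3268 kg/m³
  sample U: σ_y = 51.92 MPa, ρ = 2291 kg/m³
  sample Z: σ_y = 73.50 MPa, ρ = 1118 kg/m³
  sample C: σ_y = 549.0 MPa, ρ = 7833 kg/m³
  sample W: M = 24.6×10⁻³
  sample X: M = 19.3×10⁻³
  sample Z: M = 15.7×10⁻³
  sample P: M = 12.2×10⁻³
  sample C: M = 8.56×10⁻³
  sample U: M = 6.08×10⁻³
  sample Q: M = 4.31×10⁻³
Sample W has the largest M.

sample W, M = 24.6×10⁻³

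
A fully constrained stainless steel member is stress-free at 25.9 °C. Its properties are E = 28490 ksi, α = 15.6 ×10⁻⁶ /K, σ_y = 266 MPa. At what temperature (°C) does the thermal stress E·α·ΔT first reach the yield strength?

113 °C

E = 28490 ksi = 196.4 GPa.
E·α·ΔT = 266.0 MPa ⇒ ΔT = 266.0 / (196.4×10³ × 15.6×10⁻⁶) = 86.81 K.
T = 25.9 + 86.81 = 112.7 °C.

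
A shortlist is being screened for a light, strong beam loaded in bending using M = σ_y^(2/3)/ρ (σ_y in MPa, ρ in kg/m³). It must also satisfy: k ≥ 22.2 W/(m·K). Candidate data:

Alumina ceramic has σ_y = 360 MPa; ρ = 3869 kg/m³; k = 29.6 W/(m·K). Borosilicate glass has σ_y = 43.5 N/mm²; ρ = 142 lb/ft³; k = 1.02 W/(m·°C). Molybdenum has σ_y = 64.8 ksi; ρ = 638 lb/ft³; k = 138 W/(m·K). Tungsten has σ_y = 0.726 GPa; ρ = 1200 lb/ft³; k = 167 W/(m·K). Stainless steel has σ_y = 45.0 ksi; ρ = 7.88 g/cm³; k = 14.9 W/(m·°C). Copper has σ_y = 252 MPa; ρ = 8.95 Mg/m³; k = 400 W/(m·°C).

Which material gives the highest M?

alumina ceramic

Screen on constraints: k ≥ 22.2 W/(m·K). Survivors: alumina ceramic, molybdenum, tungsten, copper.
In SI units:
  alumina ceramic: σ_y = 360.0 MPa, ρ = 3869 kg/m³
  molybdenum: σ_y = 446.8 MPa, ρ = 10220 kg/m³
  tungsten: σ_y = 726.0 MPa, ρ = 19220 kg/m³
  copper: σ_y = 252.0 MPa, ρ = 8950 kg/m³
  alumina ceramic: M = 13.1×10⁻³
  molybdenum: M = 5.72×10⁻³
  copper: M = 4.46×10⁻³
  tungsten: M = 4.20×10⁻³
Highest index: alumina ceramic.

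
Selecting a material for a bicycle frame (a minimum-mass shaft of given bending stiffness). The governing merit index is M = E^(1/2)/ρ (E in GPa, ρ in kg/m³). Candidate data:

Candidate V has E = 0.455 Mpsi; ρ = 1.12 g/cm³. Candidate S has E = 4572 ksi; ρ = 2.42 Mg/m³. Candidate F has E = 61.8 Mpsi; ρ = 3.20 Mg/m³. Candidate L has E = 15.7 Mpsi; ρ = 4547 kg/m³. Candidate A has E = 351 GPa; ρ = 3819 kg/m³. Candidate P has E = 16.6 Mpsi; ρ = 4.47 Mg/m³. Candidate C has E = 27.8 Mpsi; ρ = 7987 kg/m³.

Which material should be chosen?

candidate F

Convert each candidate to consistent units, then evaluate M:
  candidate V: E = 3.137 GPa, ρ = 1120 kg/m³
  candidate S: E = 31.52 GPa, ρ = 2420 kg/m³
  candidate F: E = 426.1 GPa, ρ = 3200 kg/m³
  candidate L: E = 108.2 GPa, ρ = 4547 kg/m³
  candidate A: E = 351.0 GPa, ρ = 3819 kg/m³
  candidate P: E = 114.5 GPa, ρ = 4470 kg/m³
  candidate C: E = 191.7 GPa, ρ = 7987 kg/m³
  candidate F: M = 6.45×10⁻³
  candidate A: M = 4.91×10⁻³
  candidate P: M = 2.39×10⁻³
  candidate S: M = 2.32×10⁻³
  candidate L: M = 2.29×10⁻³
  candidate C: M = 1.73×10⁻³
  candidate V: M = 1.58×10⁻³
The maximum is for candidate F.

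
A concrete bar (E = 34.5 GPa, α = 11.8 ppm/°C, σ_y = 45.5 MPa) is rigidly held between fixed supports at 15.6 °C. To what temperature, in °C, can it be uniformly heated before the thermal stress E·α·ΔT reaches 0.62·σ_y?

E·α·ΔT = 28.21 MPa ⇒ ΔT = 28.21 / (34.50×10³ × 11.8×10⁻⁶) = 69.30 K.
T = 15.6 + 69.30 = 84.90 °C.

84.9 °C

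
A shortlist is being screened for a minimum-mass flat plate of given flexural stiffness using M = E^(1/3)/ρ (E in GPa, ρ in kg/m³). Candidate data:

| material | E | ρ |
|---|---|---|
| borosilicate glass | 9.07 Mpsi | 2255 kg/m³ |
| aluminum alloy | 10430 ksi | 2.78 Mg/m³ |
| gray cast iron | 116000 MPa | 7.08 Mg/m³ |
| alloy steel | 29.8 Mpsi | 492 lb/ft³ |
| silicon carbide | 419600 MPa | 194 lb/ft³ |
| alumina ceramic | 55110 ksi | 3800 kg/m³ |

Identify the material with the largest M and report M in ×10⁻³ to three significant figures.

Convert each candidate to consistent units, then evaluate M:
  borosilicate glass: E = 62.54 GPa, ρ = 2255 kg/m³
  aluminum alloy: E = 71.91 GPa, ρ = 2780 kg/m³
  gray cast iron: E = 116.0 GPa, ρ = 7080 kg/m³
  alloy steel: E = 205.5 GPa, ρ = 7881 kg/m³
  silicon carbide: E = 419.6 GPa, ρ = 3108 kg/m³
  alumina ceramic: E = 380.0 GPa, ρ = 3800 kg/m³
  silicon carbide: M = 2.41×10⁻³
  alumina ceramic: M = 1.91×10⁻³
  borosilicate glass: M = 1.76×10⁻³
  aluminum alloy: M = 1.50×10⁻³
  alloy steel: M = 0.749×10⁻³
  gray cast iron: M = 0.689×10⁻³
Silicon carbide has the largest M.

silicon carbide, M = 2.41×10⁻³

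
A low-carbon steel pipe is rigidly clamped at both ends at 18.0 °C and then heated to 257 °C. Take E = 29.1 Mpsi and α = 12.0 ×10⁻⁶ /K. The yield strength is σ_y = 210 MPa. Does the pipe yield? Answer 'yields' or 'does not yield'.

E = 29.1 Mpsi = 200.6 GPa.
ΔT = 239.0 K. Constrained thermal stress σ = E·α·ΔT = 200.6×10³ MPa × 12.0×10⁻⁶ × 239.0 = 575 MPa (compressive).
Compare to σ_y = 210 MPa: σ ≥ σ_y, so it yields.

yields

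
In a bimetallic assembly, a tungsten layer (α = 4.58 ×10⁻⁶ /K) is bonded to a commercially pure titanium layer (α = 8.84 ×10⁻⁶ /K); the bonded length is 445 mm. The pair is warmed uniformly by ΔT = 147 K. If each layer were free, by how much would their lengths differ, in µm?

279 µm

Δα = |4.58 − 8.84|×10⁻⁶/K = 4.26×10⁻⁶/K.
ΔL_mismatch = Δα·L·ΔT = 4.26×10⁻⁶ × 445.0 mm × 147.0 K = 279 µm.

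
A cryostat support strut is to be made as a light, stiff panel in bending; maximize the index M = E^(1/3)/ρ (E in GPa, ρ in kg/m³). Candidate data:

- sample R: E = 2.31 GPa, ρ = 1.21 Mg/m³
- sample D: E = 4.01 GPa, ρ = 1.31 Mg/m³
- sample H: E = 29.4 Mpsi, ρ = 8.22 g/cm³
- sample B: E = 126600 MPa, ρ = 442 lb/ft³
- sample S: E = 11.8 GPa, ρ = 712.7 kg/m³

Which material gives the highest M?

In SI units:
  sample R: E = 2.310 GPa, ρ = 1210 kg/m³
  sample D: E = 4.010 GPa, ρ = 1310 kg/m³
  sample H: E = 202.7 GPa, ρ = 8220 kg/m³
  sample B: E = 126.6 GPa, ρ = 7080 kg/m³
  sample S: E = 11.80 GPa, ρ = 712.7 kg/m³
  sample S: M = 3.19×10⁻³
  sample D: M = 1.21×10⁻³
  sample R: M = 1.09×10⁻³
  sample H: M = 0.715×10⁻³
  sample B: M = 0.709×10⁻³
Sample S has the largest M.

sample S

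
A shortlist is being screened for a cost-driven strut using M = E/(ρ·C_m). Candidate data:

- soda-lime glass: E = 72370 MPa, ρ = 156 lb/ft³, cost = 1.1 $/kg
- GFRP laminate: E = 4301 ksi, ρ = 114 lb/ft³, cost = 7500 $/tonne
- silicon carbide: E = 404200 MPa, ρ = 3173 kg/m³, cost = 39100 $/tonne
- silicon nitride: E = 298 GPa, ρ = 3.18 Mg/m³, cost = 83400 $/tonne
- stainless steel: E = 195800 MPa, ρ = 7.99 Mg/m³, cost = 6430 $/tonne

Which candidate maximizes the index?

Convert each candidate to consistent units, then evaluate M:
  soda-lime glass: E = 72.37 GPa, ρ = 2499 kg/m³, cost = 1.100 $/kg
  GFRP laminate: E = 29.65 GPa, ρ = 1826 kg/m³, cost = 7.500 $/kg
  silicon carbide: E = 404.2 GPa, ρ = 3173 kg/m³, cost = 39.10 $/kg
  silicon nitride: E = 298.0 GPa, ρ = 3180 kg/m³, cost = 83.40 $/kg
  stainless steel: E = 195.8 GPa, ρ = 7990 kg/m³, cost = 6.430 $/kg
  soda-lime glass: M = 26.3 MN·m per $
  stainless steel: M = 3.81 MN·m per $
  silicon carbide: M = 3.26 MN·m per $
  GFRP laminate: M = 2.17 MN·m per $
  silicon nitride: M = 1.12 MN·m per $
Soda-lime glass ranks first.

soda-lime glass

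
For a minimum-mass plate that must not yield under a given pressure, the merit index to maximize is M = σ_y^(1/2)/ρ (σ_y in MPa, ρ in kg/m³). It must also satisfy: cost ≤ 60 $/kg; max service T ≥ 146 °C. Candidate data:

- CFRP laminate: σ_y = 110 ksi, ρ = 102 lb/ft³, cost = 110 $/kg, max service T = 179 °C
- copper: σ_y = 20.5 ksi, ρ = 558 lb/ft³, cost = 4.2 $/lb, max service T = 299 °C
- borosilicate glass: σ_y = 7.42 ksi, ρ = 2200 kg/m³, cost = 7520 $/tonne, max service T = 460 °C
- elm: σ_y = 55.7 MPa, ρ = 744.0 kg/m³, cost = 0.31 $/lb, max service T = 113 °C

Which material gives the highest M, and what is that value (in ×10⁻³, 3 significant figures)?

borosilicate glass, M = 3.25×10⁻³

Screen on constraints: cost ≤ 60 $/kg; max service T ≥ 146 °C. Survivors: copper, borosilicate glass.
Putting every candidate on a common basis:
  copper: σ_y = 141.3 MPa, ρ = 8938 kg/m³
  borosilicate glass: σ_y = 51.16 MPa, ρ = 2200 kg/m³
  borosilicate glass: M = 3.25×10⁻³
  copper: M = 1.33×10⁻³
Highest index: borosilicate glass.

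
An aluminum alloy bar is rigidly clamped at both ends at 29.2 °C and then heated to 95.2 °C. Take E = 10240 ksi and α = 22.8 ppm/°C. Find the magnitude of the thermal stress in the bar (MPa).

E = 10240 ksi = 70.60 GPa.
ΔT = 66.00 K. Constrained thermal stress σ = E·α·ΔT = 70.60×10³ MPa × 22.8×10⁻⁶ × 66.00 = 106 MPa (compressive).

106 MPa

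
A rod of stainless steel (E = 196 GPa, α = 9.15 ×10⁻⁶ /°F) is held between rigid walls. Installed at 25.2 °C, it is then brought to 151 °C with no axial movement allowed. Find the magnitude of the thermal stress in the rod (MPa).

406 MPa

α = 9.15×10⁻⁶/°F × 9/5 = 16.5×10⁻⁶/K.
ΔT = 125.8 K. Constrained thermal stress σ = E·α·ΔT = 196.0×10³ MPa × 16.5×10⁻⁶ × 125.8 = 406 MPa (compressive).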